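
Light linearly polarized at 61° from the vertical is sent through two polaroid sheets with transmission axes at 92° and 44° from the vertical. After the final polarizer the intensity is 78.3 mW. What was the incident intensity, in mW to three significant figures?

By Malus's law, I₁ = I₀ cos²(92° − 61°) = I₀ cos²(31°) = 0.7347 I₀.
I₂ = I₁ cos²(44° − 92°) = 0.7347 I₀ · cos²(48°) = 0.329 I₀.
So 78.3 mW = 0.329 I₀, giving I₀ = 78.3/0.329 = 238 mW.

I₀ ≈ 238 mW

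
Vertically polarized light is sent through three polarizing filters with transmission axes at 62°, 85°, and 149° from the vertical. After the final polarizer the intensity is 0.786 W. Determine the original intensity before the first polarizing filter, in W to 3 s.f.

I₁ = I₀ cos²(62° − 0°) = I₀ cos²(62°) = 0.2204 I₀.
I₂ = I₁ cos²(85° − 62°) = 0.2204 I₀ · cos²(23°) = 0.1868 I₀.
I₃ = I₂ cos²(149° − 85°) = 0.1868 I₀ · cos²(64°) = 0.03589 I₀.
So 0.786 W = 0.03589 I₀, giving I₀ = 0.786/0.03589 = 21.9 W.

I₀ ≈ 21.9 W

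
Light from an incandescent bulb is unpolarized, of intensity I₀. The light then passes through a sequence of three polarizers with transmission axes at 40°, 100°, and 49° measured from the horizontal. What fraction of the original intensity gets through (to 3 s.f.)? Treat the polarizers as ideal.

≈ 0.0495 I₀

Unpolarized light through the first polarizer → I₁ = ½ I₀, now polarized at 40°.
I₂ = I₁ cos²(100° − 40°) = 0.5 I₀ · cos²(60°) = 0.125 I₀.
I₃ = I₂ cos²(49° − 100°) = 0.125 I₀ · cos²(51°) = 0.04951 I₀.
Transmitted fraction = 0.04951.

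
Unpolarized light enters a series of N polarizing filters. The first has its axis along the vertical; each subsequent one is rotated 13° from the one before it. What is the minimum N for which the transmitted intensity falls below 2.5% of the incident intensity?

First polarizer halves the unpolarized light: factor 1/2.
Each further stage multiplies by cos²(13°) = 0.9494.
After N polarizers: T = 0.5·0.9494^(N−1). Require T < 0.025 ⇒ N−1 > ln(0.025/0.5)/ln(0.9494) = 57.69, so N−1 ≥ 58 and N = 59.
Check: N=59 gives T = 0.0246 < 0.025; N=58 gives T = 0.02591.

N = 59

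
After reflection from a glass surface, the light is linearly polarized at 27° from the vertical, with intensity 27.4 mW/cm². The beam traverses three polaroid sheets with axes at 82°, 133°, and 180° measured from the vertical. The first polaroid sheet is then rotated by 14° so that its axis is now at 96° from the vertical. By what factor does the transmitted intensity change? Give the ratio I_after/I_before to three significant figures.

I_new/I_old ≈ 0.629

Before rotation:
By Malus's law, I₁ = I₀ cos²(82° − 27°) = I₀ cos²(55°) = 0.329 I₀.
I₂ = I₁ cos²(133° − 82°) = 0.329 I₀ · cos²(51°) = 0.1303 I₀.
I₃ = I₂ cos²(180° − 133°) = 0.1303 I₀ · cos²(47°) = 0.0606 I₀.
After rotation:
I₁ = I₀ cos²(96° − 27°) = I₀ cos²(69°) = 0.1284 I₀.
I₂ = I₁ cos²(133° − 96°) = 0.1284 I₀ · cos²(37°) = 0.08191 I₀.
I₃ = I₂ cos²(180° − 133°) = 0.08191 I₀ · cos²(47°) = 0.0381 I₀.
Ratio = 0.0381 / 0.0606 = 0.6287.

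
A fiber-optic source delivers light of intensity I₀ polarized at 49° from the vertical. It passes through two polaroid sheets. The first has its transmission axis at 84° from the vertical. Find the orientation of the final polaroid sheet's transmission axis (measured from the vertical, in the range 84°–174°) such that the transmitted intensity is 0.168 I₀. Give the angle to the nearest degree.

θ ≈ 144°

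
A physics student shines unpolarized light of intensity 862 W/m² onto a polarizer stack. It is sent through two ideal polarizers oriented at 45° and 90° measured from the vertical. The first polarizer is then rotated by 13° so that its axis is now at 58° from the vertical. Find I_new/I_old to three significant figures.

I_new/I_old ≈ 1.44

Before rotation:
Unpolarized light through the first polarizer → I₁ = ½ I₀, now polarized at 45°.
I₂ = I₁ cos²(90° − 45°) = 0.5 I₀ · cos²(45°) = 0.25 I₀.
After rotation:
Unpolarized light through the first polarizer → I₁ = ½ I₀, now polarized at 58°.
I₂ = I₁ cos²(90° − 58°) = 0.5 I₀ · cos²(32°) = 0.3596 I₀.
Ratio = 0.3596 / 0.25 = 1.438.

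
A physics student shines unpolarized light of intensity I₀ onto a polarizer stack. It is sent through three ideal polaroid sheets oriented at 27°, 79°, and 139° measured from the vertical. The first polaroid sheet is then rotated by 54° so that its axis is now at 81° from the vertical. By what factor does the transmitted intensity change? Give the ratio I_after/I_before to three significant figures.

Before rotation:
Unpolarized light through the first polarizer → I₁ = ½ I₀, now polarized at 27°.
I₂ = I₁ cos²(79° − 27°) = 0.5 I₀ · cos²(52°) = 0.1895 I₀.
I₃ = I₂ cos²(139° − 79°) = 0.1895 I₀ · cos²(60°) = 0.04738 I₀.
After rotation:
Unpolarized light through the first polarizer → I₁ = ½ I₀, now polarized at 81°.
I₂ = I₁ cos²(79° − 81°) = 0.5 I₀ · cos²(2°) = 0.4994 I₀.
I₃ = I₂ cos²(139° − 79°) = 0.4994 I₀ · cos²(60°) = 0.1248 I₀.
Ratio = 0.1248 / 0.04738 = 2.635.

I_new/I_old ≈ 2.64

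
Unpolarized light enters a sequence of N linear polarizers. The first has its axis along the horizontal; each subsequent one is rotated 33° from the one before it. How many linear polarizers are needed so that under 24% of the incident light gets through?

First polarizer halves the unpolarized light: factor 1/2.
Each further stage multiplies by cos²(33°) = 0.7034.
After N polarizers: T = 0.5·0.7034^(N−1). Require T < 0.24 ⇒ N−1 > ln(0.24/0.5)/ln(0.7034) = 2.09, so N−1 ≥ 3 and N = 4.
Check: N=4 gives T = 0.174 < 0.24; N=3 gives T = 0.2474.

N = 4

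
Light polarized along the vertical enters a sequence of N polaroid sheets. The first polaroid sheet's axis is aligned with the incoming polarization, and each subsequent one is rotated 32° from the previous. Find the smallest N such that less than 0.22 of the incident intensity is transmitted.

First polarizer is aligned with the polarization: full transmission.
Each further stage multiplies by cos²(32°) = 0.7192.
After N polarizers: T = 0.7192^(N−1). Require T < 0.22 ⇒ N−1 > ln(0.22)/ln(0.7192) = 4.59, so N−1 ≥ 5 and N = 6.
Check: N=6 gives T = 0.1924 < 0.22; N=5 gives T = 0.2675.

N = 6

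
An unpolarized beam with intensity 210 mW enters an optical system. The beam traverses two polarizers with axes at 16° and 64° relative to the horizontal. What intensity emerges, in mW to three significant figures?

I ≈ 47.0 mW

Unpolarized light through the first polarizer → I₁ = 210 mW/2 = 105 mW, polarized at 16°.
I₂ = I₁ · cos²(48°) = 105 · 0.4477 = 47.01 mW.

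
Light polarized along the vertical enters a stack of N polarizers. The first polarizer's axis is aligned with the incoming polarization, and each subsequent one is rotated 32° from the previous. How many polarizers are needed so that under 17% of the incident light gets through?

N = 7

First polarizer is aligned with the polarization: full transmission.
Each further stage multiplies by cos²(32°) = 0.7192.
After N polarizers: T = 0.7192^(N−1). Require T < 0.17 ⇒ N−1 > ln(0.17)/ln(0.7192) = 5.38, so N−1 ≥ 6 and N = 7.
Check: N=7 gives T = 0.1384 < 0.17; N=6 gives T = 0.1924.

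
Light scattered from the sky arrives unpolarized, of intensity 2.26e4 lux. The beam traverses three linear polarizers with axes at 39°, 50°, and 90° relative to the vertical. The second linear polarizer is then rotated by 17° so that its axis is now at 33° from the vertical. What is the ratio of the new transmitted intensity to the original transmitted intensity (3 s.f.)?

I_new/I_old ≈ 0.519

Before rotation:
Unpolarized light through the first polarizer → I₁ = ½ I₀, now polarized at 39°.
I₂ = I₁ cos²(50° − 39°) = 0.5 I₀ · cos²(11°) = 0.4818 I₀.
I₃ = I₂ cos²(90° − 50°) = 0.4818 I₀ · cos²(40°) = 0.2827 I₀.
After rotation:
Unpolarized light through the first polarizer → I₁ = ½ I₀, now polarized at 39°.
I₂ = I₁ cos²(33° − 39°) = 0.5 I₀ · cos²(6°) = 0.4945 I₀.
I₃ = I₂ cos²(90° − 33°) = 0.4945 I₀ · cos²(57°) = 0.1467 I₀.
Ratio = 0.1467 / 0.2827 = 0.5189.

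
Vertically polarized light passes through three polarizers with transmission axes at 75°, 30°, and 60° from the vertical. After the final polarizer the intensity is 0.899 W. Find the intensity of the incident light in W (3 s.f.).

I₀ ≈ 35.8 W

I₁ = I₀ cos²(75° − 0°) = I₀ cos²(75°) = 0.06699 I₀.
I₂ = I₁ cos²(30° − 75°) = 0.06699 I₀ · cos²(45°) = 0.03349 I₀.
I₃ = I₂ cos²(60° − 30°) = 0.03349 I₀ · cos²(30°) = 0.02512 I₀.
So 0.899 W = 0.02512 I₀, giving I₀ = 0.899/0.02512 = 35.79 W.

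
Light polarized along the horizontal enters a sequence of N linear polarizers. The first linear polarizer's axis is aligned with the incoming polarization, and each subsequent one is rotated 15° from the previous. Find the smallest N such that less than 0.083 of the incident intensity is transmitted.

First polarizer is aligned with the polarization: full transmission.
Each further stage multiplies by cos²(15°) = 0.933.
After N polarizers: T = 0.933^(N−1). Require T < 0.083 ⇒ N−1 > ln(0.083)/ln(0.933) = 35.90, so N−1 ≥ 36 and N = 37.
Check: N=37 gives T = 0.0824 < 0.083; N=36 gives T = 0.08832.

N = 37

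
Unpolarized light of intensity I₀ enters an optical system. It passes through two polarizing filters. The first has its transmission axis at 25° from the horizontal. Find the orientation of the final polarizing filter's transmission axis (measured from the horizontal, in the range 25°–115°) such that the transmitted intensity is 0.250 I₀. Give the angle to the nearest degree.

Unpolarized light through the first polarizer → I₁ = ½ I₀, now polarized at 25°.
Need I₂/I₀ = 0.25, so cos²(θ − 25°) = 0.25 / 0.5 = 0.5.
θ − 25° = arccos(√0.5) = 45.0°, giving θ ≈ 25 + 45.0 = 70.0°.

θ ≈ 70°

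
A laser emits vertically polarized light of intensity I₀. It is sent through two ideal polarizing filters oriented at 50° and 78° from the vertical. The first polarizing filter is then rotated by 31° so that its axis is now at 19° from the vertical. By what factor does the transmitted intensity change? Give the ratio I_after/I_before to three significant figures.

I_new/I_old ≈ 0.736

Before rotation:
By Malus's law, I₁ = I₀ cos²(50° − 0°) = I₀ cos²(50°) = 0.4132 I₀.
I₂ = I₁ cos²(78° − 50°) = 0.4132 I₀ · cos²(28°) = 0.3221 I₀.
After rotation:
I₁ = I₀ cos²(19° − 0°) = I₀ cos²(19°) = 0.894 I₀.
I₂ = I₁ cos²(78° − 19°) = 0.894 I₀ · cos²(59°) = 0.2371 I₀.
Ratio = 0.2371 / 0.3221 = 0.7362.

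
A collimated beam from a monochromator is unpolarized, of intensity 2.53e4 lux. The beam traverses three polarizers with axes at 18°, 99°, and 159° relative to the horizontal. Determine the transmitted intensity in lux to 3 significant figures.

I ≈ 77.4 lux

Unpolarized light through the first polarizer → I₁ = 2.53e4 lux/2 = 1.265e+04 lux, polarized at 18°.
I₂ = I₁ · cos²(81°) = 1.265e+04 · 0.02447 = 309.6 lux.
I₃ = I₂ · cos²(60°) = 309.6 · 0.25 = 77.39 lux.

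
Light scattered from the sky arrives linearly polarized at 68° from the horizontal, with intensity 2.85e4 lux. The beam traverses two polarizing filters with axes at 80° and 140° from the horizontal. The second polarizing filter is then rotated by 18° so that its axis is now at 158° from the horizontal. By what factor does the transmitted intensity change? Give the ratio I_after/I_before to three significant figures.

I_new/I_old ≈ 0.173

Before rotation:
I₁ = I₀ cos²(80° − 68°) = I₀ cos²(12°) = 0.9568 I₀.
I₂ = I₁ cos²(140° − 80°) = 0.9568 I₀ · cos²(60°) = 0.2392 I₀.
After rotation:
I₁ = I₀ cos²(80° − 68°) = I₀ cos²(12°) = 0.9568 I₀.
I₂ = I₁ cos²(158° − 80°) = 0.9568 I₀ · cos²(78°) = 0.04136 I₀.
Ratio = 0.04136 / 0.2392 = 0.1729.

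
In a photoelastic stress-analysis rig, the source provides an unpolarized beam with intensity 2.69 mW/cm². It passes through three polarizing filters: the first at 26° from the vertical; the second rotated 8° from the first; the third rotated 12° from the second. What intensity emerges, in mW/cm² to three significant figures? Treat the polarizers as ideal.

I ≈ 1.26 mW/cm²

Unpolarized light through the first polarizer → I₁ = 2.69 mW/cm²/2 = 1.345 mW/cm², polarized at 26°.
I₂ = I₁ · cos²(8°) = 1.345 · 0.9806 = 1.319 mW/cm².
I₃ = I₂ · cos²(12°) = 1.319 · 0.9568 = 1.262 mW/cm².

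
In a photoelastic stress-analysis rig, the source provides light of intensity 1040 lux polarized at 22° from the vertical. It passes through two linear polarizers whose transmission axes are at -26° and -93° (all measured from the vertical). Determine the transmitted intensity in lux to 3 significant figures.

I₁ = 1040 lux · cos²(48°) = 465.6 lux.
I₂ = I₁ · cos²(67°) = 465.6 · 0.1527 = 71.09 lux.

I ≈ 71.1 lux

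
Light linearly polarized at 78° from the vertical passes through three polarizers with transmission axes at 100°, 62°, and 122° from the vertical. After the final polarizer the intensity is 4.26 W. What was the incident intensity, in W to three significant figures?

I₀ ≈ 31.9 W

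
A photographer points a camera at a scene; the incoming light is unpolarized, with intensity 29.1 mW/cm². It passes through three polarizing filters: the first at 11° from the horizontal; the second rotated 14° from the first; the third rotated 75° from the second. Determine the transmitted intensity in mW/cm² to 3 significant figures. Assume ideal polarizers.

I ≈ 0.918 mW/cm²

Unpolarized light through the first polarizer → I₁ = 29.1 mW/cm²/2 = 14.55 mW/cm², polarized at 11°.
I₂ = I₁ · cos²(14°) = 14.55 · 0.9415 = 13.7 mW/cm².
I₃ = I₂ · cos²(75°) = 13.7 · 0.06699 = 0.9176 mW/cm².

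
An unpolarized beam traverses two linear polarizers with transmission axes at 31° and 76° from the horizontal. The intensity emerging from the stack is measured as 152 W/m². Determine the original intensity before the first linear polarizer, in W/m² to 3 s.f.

I₀ ≈ 608 W/m²

Unpolarized light through the first polarizer → I₁ = ½ I₀, now polarized at 31°.
I₂ = I₁ cos²(76° − 31°) = 0.5 I₀ · cos²(45°) = 0.25 I₀.
So 152 W/m² = 0.25 I₀, giving I₀ = 152/0.25 = 608 W/m².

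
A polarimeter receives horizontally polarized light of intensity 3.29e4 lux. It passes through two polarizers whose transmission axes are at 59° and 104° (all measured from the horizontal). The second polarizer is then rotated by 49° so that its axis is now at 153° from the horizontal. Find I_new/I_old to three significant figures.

I_new/I_old ≈ 0.00973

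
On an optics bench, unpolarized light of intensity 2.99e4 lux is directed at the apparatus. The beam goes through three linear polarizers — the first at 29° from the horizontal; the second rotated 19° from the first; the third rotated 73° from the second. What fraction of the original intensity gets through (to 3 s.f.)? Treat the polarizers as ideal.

I/I₀ ≈ 0.0382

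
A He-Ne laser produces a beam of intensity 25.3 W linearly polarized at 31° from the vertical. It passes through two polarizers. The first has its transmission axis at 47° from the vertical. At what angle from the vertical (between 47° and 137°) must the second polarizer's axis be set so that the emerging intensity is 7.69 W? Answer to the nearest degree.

θ ≈ 102°

I₁ = I₀ cos²(47° − 31°) = I₀ cos²(16°) = 0.924 I₀.
Target fraction: 7.69 / 25.3 W = 0.304 of I₀.
Need I₂/I₀ = 0.304, so cos²(θ − 47°) = 0.304 / 0.924 = 0.3289.
θ − 47° = arccos(√0.3289) = 55.0°, giving θ ≈ 47 + 55.0 = 102.0°.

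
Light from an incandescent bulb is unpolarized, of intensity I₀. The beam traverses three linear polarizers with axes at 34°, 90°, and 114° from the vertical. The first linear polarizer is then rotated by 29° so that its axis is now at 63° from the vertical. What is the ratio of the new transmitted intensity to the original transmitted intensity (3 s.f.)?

I_new/I_old ≈ 2.54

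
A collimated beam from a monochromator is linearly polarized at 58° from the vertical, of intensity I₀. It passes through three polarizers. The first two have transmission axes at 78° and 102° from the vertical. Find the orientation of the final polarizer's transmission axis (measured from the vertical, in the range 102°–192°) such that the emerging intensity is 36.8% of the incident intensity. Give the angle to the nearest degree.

θ ≈ 147°

By Malus's law, I₁ = I₀ cos²(78° − 58°) = I₀ cos²(20°) = 0.883 I₀.
I₂ = I₁ cos²(102° − 78°) = 0.883 I₀ · cos²(24°) = 0.7369 I₀.
Need I₃/I₀ = 0.368, so cos²(θ − 102°) = 0.368 / 0.7369 = 0.4994.
θ − 102° = arccos(√0.4994) = 45.0°, giving θ ≈ 102 + 45.0 = 147.0°.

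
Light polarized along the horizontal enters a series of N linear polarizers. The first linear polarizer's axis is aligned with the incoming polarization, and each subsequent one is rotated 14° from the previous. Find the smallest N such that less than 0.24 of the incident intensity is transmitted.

First polarizer is aligned with the polarization: full transmission.
Each further stage multiplies by cos²(14°) = 0.9415.
After N polarizers: T = 0.9415^(N−1). Require T < 0.24 ⇒ N−1 > ln(0.24)/ln(0.9415) = 23.66, so N−1 ≥ 24 and N = 25.
Check: N=25 gives T = 0.2352 < 0.24; N=24 gives T = 0.2498.

N = 25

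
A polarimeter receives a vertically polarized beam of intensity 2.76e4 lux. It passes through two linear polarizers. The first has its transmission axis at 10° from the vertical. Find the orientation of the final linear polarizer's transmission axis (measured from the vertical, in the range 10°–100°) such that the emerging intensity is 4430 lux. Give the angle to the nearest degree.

I₁ = I₀ cos²(10° − 0°) = I₀ cos²(10°) = 0.9698 I₀.
Target fraction: 4430 / 2.76e4 lux = 0.1605 of I₀.
Need I₂/I₀ = 0.1605, so cos²(θ − 10°) = 0.1605 / 0.9698 = 0.1655.
θ − 10° = arccos(√0.1655) = 66.0°, giving θ ≈ 10 + 66.0 = 76.0°.

θ ≈ 76°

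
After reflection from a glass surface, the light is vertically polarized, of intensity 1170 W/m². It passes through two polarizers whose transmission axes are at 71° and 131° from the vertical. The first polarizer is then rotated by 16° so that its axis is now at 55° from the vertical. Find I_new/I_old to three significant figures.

I_new/I_old ≈ 0.727

Before rotation:
I₁ = I₀ cos²(71° − 0°) = I₀ cos²(71°) = 0.106 I₀.
I₂ = I₁ cos²(131° − 71°) = 0.106 I₀ · cos²(60°) = 0.0265 I₀.
After rotation:
I₁ = I₀ cos²(55° − 0°) = I₀ cos²(55°) = 0.329 I₀.
I₂ = I₁ cos²(131° − 55°) = 0.329 I₀ · cos²(76°) = 0.01925 I₀.
Ratio = 0.01925 / 0.0265 = 0.7266.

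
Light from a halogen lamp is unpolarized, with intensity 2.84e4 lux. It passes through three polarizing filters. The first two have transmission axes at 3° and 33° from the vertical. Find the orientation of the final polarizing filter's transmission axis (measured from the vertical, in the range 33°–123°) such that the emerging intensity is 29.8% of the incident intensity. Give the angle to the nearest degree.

Unpolarized light through the first polarizer → I₁ = ½ I₀, now polarized at 3°.
I₂ = I₁ cos²(33° − 3°) = 0.5 I₀ · cos²(30°) = 0.375 I₀.
Need I₃/I₀ = 0.298, so cos²(θ − 33°) = 0.298 / 0.375 = 0.7947.
θ − 33° = arccos(√0.7947) = 26.9°, giving θ ≈ 33 + 26.9 = 59.9°.

θ ≈ 60°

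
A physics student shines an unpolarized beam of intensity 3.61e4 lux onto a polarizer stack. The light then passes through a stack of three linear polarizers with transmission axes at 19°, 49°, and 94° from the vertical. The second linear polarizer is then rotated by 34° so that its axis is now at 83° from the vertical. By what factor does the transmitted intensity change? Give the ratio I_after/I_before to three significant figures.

I_new/I_old ≈ 0.494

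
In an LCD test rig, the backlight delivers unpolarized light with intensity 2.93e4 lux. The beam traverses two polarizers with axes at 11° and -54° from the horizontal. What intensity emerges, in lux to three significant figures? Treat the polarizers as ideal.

I ≈ 2620 lux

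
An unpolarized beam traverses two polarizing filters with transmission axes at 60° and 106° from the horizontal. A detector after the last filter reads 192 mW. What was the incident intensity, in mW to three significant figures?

Unpolarized light through the first polarizer → I₁ = ½ I₀, now polarized at 60°.
I₂ = I₁ cos²(106° − 60°) = 0.5 I₀ · cos²(46°) = 0.2413 I₀.
So 192 mW = 0.2413 I₀, giving I₀ = 192/0.2413 = 795.8 mW.

I₀ ≈ 796 mW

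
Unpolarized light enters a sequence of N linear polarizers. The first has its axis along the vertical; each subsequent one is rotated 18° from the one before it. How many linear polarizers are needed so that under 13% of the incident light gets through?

N = 15

First polarizer halves the unpolarized light: factor 1/2.
Each further stage multiplies by cos²(18°) = 0.9045.
After N polarizers: T = 0.5·0.9045^(N−1). Require T < 0.13 ⇒ N−1 > ln(0.13/0.5)/ln(0.9045) = 13.42, so N−1 ≥ 14 and N = 15.
Check: N=15 gives T = 0.1227 < 0.13; N=14 gives T = 0.1356.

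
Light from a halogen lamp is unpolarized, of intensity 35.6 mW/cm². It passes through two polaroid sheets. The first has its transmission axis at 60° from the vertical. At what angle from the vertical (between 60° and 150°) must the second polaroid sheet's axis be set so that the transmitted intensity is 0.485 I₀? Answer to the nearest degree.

Unpolarized light through the first polarizer → I₁ = ½ I₀, now polarized at 60°.
Need I₂/I₀ = 0.485, so cos²(θ − 60°) = 0.485 / 0.5 = 0.97.
θ − 60° = arccos(√0.97) = 10.0°, giving θ ≈ 60 + 10.0 = 70.0°.

θ ≈ 70°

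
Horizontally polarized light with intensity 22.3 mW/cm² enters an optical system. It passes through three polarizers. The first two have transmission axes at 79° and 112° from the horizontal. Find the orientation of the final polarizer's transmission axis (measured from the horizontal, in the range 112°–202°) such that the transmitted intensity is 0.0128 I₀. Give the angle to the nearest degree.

θ ≈ 157°

I₁ = I₀ cos²(79° − 0°) = I₀ cos²(79°) = 0.03641 I₀.
I₂ = I₁ cos²(112° − 79°) = 0.03641 I₀ · cos²(33°) = 0.02561 I₀.
Need I₃/I₀ = 0.0128, so cos²(θ − 112°) = 0.0128 / 0.02561 = 0.4998.
θ − 112° = arccos(√0.4998) = 45.0°, giving θ ≈ 112 + 45.0 = 157.0°.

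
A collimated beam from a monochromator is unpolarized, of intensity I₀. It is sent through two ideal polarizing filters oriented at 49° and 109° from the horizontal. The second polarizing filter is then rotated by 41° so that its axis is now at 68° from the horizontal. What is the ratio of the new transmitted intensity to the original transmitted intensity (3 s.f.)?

I_new/I_old ≈ 3.58

Before rotation:
Unpolarized light through the first polarizer → I₁ = ½ I₀, now polarized at 49°.
I₂ = I₁ cos²(109° − 49°) = 0.5 I₀ · cos²(60°) = 0.125 I₀.
After rotation:
Unpolarized light through the first polarizer → I₁ = ½ I₀, now polarized at 49°.
I₂ = I₁ cos²(68° − 49°) = 0.5 I₀ · cos²(19°) = 0.447 I₀.
Ratio = 0.447 / 0.125 = 3.576.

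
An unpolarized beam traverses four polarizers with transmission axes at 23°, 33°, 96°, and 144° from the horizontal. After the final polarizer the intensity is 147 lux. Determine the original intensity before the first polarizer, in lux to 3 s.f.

I₀ ≈ 3280 lux

Unpolarized light through the first polarizer → I₁ = ½ I₀, now polarized at 23°.
I₂ = I₁ cos²(33° − 23°) = 0.5 I₀ · cos²(10°) = 0.4849 I₀.
I₃ = I₂ cos²(96° − 33°) = 0.4849 I₀ · cos²(63°) = 0.09995 I₀.
I₄ = I₃ cos²(144° − 96°) = 0.09995 I₀ · cos²(48°) = 0.04475 I₀.
So 147 lux = 0.04475 I₀, giving I₀ = 147/0.04475 = 3285 lux.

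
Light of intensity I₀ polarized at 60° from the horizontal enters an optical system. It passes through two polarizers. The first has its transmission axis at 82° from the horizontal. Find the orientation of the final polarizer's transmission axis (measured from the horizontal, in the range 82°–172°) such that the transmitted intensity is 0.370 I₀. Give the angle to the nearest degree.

θ ≈ 131°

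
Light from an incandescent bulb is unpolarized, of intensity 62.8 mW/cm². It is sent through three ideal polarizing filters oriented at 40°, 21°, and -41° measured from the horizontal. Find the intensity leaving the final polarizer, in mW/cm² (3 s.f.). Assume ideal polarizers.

Unpolarized light through the first polarizer → I₁ = 62.8 mW/cm²/2 = 31.4 mW/cm², polarized at 40°.
I₂ = I₁ · cos²(19°) = 31.4 · 0.894 = 28.07 mW/cm².
I₃ = I₂ · cos²(62°) = 28.07 · 0.2204 = 6.187 mW/cm².

I ≈ 6.19 mW/cm²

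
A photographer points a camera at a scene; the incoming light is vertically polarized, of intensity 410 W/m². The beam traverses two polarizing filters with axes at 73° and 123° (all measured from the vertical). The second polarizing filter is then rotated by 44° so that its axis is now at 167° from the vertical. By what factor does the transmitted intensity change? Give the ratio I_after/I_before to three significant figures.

I_new/I_old ≈ 0.0118

Before rotation:
I₁ = I₀ cos²(73° − 0°) = I₀ cos²(73°) = 0.08548 I₀.
I₂ = I₁ cos²(123° − 73°) = 0.08548 I₀ · cos²(50°) = 0.03532 I₀.
After rotation:
I₁ = I₀ cos²(73° − 0°) = I₀ cos²(73°) = 0.08548 I₀.
Angle between axes 1 and 2: 86°. I₂ = 0.08548 I₀ · cos²(86°) = 0.0004159 I₀.
Ratio = 0.0004159 / 0.03532 = 0.01178.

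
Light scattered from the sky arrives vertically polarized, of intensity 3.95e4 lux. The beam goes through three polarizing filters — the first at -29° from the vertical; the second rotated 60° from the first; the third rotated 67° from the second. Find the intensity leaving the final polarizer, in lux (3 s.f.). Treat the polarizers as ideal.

I₁ = 3.95e4 lux · cos²(29°) = 3.022e+04 lux.
I₂ = I₁ · cos²(60°) = 3.022e+04 · 0.25 = 7554 lux.
I₃ = I₂ · cos²(67°) = 7554 · 0.1527 = 1153 lux.

I ≈ 1150 lux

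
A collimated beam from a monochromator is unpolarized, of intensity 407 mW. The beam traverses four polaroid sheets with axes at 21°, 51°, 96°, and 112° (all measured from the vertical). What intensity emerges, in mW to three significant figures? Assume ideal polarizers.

I ≈ 70.5 mW

Unpolarized light through the first polarizer → I₁ = 407 mW/2 = 203.5 mW, polarized at 21°.
I₂ = I₁ · cos²(30°) = 203.5 · 0.75 = 152.6 mW.
I₃ = I₂ · cos²(45°) = 152.6 · 0.5 = 76.31 mW.
I₄ = I₃ · cos²(16°) = 76.31 · 0.924 = 70.51 mW.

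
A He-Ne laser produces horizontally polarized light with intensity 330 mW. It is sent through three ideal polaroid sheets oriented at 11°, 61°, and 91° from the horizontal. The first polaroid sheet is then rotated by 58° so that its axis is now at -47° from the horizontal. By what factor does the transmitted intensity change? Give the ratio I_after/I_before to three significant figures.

I_new/I_old ≈ 0.112

Before rotation:
I₁ = I₀ cos²(11° − 0°) = I₀ cos²(11°) = 0.9636 I₀.
I₂ = I₁ cos²(61° − 11°) = 0.9636 I₀ · cos²(50°) = 0.3981 I₀.
I₃ = I₂ cos²(91° − 61°) = 0.3981 I₀ · cos²(30°) = 0.2986 I₀.
After rotation:
I₁ = I₀ cos²(-47° − 0°) = I₀ cos²(47°) = 0.4651 I₀.
Angle between axes 1 and 2: 72°. I₂ = 0.4651 I₀ · cos²(72°) = 0.04442 I₀.
I₃ = I₂ cos²(91° − 61°) = 0.04442 I₀ · cos²(30°) = 0.03331 I₀.
Ratio = 0.03331 / 0.2986 = 0.1116.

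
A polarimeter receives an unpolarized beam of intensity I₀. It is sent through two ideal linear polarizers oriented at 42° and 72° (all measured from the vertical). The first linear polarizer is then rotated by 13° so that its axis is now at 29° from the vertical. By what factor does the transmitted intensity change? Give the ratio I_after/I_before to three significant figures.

Before rotation:
Unpolarized light through the first polarizer → I₁ = ½ I₀, now polarized at 42°.
I₂ = I₁ cos²(72° − 42°) = 0.5 I₀ · cos²(30°) = 0.375 I₀.
After rotation:
Unpolarized light through the first polarizer → I₁ = ½ I₀, now polarized at 29°.
I₂ = I₁ cos²(72° − 29°) = 0.5 I₀ · cos²(43°) = 0.2674 I₀.
Ratio = 0.2674 / 0.375 = 0.7132.

I_new/I_old ≈ 0.713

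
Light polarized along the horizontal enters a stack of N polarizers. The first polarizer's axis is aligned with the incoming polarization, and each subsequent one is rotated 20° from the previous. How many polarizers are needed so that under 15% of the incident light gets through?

N = 17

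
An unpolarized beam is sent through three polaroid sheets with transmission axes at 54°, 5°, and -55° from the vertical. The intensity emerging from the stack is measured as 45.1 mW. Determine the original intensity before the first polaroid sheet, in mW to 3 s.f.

I₀ ≈ 838 mW

Unpolarized light through the first polarizer → I₁ = ½ I₀, now polarized at 54°.
I₂ = I₁ cos²(5° − 54°) = 0.5 I₀ · cos²(49°) = 0.2152 I₀.
I₃ = I₂ cos²(-55° − 5°) = 0.2152 I₀ · cos²(60°) = 0.0538 I₀.
So 45.1 mW = 0.0538 I₀, giving I₀ = 45.1/0.0538 = 838.3 mW.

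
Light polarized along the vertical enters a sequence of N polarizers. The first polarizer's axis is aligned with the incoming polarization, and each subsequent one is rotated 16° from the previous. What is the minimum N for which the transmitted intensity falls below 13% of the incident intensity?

N = 27

First polarizer is aligned with the polarization: full transmission.
Each further stage multiplies by cos²(16°) = 0.924.
After N polarizers: T = 0.924^(N−1). Require T < 0.13 ⇒ N−1 > ln(0.13)/ln(0.924) = 25.82, so N−1 ≥ 26 and N = 27.
Check: N=27 gives T = 0.1282 < 0.13; N=26 gives T = 0.1387.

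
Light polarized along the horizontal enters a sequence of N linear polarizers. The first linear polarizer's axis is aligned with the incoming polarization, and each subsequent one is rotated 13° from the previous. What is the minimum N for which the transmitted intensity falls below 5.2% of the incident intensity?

First polarizer is aligned with the polarization: full transmission.
Each further stage multiplies by cos²(13°) = 0.9494.
After N polarizers: T = 0.9494^(N−1). Require T < 0.052 ⇒ N−1 > ln(0.052)/ln(0.9494) = 56.93, so N−1 ≥ 57 and N = 58.
Check: N=58 gives T = 0.05182 < 0.052; N=57 gives T = 0.05459.

N = 58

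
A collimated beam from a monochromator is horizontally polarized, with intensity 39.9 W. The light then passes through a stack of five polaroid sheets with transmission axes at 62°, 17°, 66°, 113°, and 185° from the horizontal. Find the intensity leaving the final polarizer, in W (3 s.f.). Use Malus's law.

By Malus's law, I₁ = 39.9 W · cos²(62°) = 8.794 W.
I₂ = I₁ · cos²(45°) = 8.794 · 0.5 = 4.397 W.
I₃ = I₂ · cos²(49°) = 4.397 · 0.4304 = 1.893 W.
I₄ = I₃ · cos²(47°) = 1.893 · 0.4651 = 0.8803 W.
I₅ = I₄ · cos²(72°) = 0.8803 · 0.09549 = 0.08406 W.

I ≈ 0.0841 W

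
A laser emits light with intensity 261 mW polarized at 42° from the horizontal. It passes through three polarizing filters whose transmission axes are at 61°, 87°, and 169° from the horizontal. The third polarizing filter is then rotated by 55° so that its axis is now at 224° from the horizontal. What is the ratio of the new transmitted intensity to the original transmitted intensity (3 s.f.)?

I_new/I_old ≈ 27.6

Before rotation:
I₁ = I₀ cos²(61° − 42°) = I₀ cos²(19°) = 0.894 I₀.
I₂ = I₁ cos²(87° − 61°) = 0.894 I₀ · cos²(26°) = 0.7222 I₀.
I₃ = I₂ cos²(169° − 87°) = 0.7222 I₀ · cos²(82°) = 0.01399 I₀.
After rotation:
I₁ = I₀ cos²(61° − 42°) = I₀ cos²(19°) = 0.894 I₀.
I₂ = I₁ cos²(87° − 61°) = 0.894 I₀ · cos²(26°) = 0.7222 I₀.
Angle between axes 2 and 3: 43°. I₃ = 0.7222 I₀ · cos²(43°) = 0.3863 I₀.
Ratio = 0.3863 / 0.01399 = 27.61.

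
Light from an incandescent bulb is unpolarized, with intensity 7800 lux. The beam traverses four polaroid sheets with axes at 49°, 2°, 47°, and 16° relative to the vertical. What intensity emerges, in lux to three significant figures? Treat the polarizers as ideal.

I ≈ 666 lux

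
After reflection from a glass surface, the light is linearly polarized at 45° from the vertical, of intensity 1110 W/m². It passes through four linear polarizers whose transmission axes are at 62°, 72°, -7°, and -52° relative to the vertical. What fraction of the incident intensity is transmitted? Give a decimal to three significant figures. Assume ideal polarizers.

I₁ = 1110 W/m² · cos²(17°) = 1015 W/m².
I₂ = I₁ · cos²(10°) = 1015 · 0.9698 = 984.5 W/m².
I₃ = I₂ · cos²(79°) = 984.5 · 0.03641 = 35.84 W/m².
I₄ = I₃ · cos²(45°) = 35.84 · 0.5 = 17.92 W/m².
Transmitted fraction = 0.01615.

I/I₀ ≈ 0.0161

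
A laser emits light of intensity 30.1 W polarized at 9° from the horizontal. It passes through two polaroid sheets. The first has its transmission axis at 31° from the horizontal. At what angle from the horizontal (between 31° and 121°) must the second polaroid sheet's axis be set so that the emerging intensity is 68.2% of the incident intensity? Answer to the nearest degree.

θ ≈ 58°

By Malus's law, I₁ = I₀ cos²(31° − 9°) = I₀ cos²(22°) = 0.8597 I₀.
Need I₂/I₀ = 0.682, so cos²(θ − 31°) = 0.682 / 0.8597 = 0.7933.
θ − 31° = arccos(√0.7933) = 27.0°, giving θ ≈ 31 + 27.0 = 58.0°.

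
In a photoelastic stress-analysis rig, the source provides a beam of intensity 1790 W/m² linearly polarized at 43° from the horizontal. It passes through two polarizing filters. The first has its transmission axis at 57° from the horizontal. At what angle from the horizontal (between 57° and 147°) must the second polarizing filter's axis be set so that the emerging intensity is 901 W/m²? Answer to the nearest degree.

θ ≈ 100°

I₁ = I₀ cos²(57° − 43°) = I₀ cos²(14°) = 0.9415 I₀.
Target fraction: 901 / 1790 W/m² = 0.5034 of I₀.
Need I₂/I₀ = 0.5034, so cos²(θ − 57°) = 0.5034 / 0.9415 = 0.5346.
θ − 57° = arccos(√0.5346) = 43.0°, giving θ ≈ 57 + 43.0 = 100.0°.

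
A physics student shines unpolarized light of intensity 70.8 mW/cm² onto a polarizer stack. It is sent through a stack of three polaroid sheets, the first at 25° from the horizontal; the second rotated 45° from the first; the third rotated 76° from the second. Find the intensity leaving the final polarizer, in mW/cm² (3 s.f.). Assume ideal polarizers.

I ≈ 1.04 mW/cm²

Unpolarized light through the first polarizer → I₁ = 70.8 mW/cm²/2 = 35.4 mW/cm², polarized at 25°.
I₂ = I₁ · cos²(45°) = 35.4 · 0.5 = 17.7 mW/cm².
I₃ = I₂ · cos²(76°) = 17.7 · 0.05853 = 1.036 mW/cm².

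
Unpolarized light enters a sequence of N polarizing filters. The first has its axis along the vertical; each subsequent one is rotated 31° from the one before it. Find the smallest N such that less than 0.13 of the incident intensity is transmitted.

N = 6

First polarizer halves the unpolarized light: factor 1/2.
Each further stage multiplies by cos²(31°) = 0.7347.
After N polarizers: T = 0.5·0.7347^(N−1). Require T < 0.13 ⇒ N−1 > ln(0.13/0.5)/ln(0.7347) = 4.37, so N−1 ≥ 5 and N = 6.
Check: N=6 gives T = 0.1071 < 0.13; N=5 gives T = 0.1457.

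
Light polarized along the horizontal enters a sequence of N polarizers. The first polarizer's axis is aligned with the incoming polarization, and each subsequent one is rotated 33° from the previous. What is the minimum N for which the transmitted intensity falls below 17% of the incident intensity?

N = 7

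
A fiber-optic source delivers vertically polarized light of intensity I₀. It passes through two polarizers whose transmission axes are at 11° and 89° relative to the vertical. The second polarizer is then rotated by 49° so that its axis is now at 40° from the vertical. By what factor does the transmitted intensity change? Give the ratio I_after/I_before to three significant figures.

I_new/I_old ≈ 17.7

Before rotation:
By Malus's law, I₁ = I₀ cos²(11° − 0°) = I₀ cos²(11°) = 0.9636 I₀.
I₂ = I₁ cos²(89° − 11°) = 0.9636 I₀ · cos²(78°) = 0.04165 I₀.
After rotation:
I₁ = I₀ cos²(11° − 0°) = I₀ cos²(11°) = 0.9636 I₀.
I₂ = I₁ cos²(40° − 11°) = 0.9636 I₀ · cos²(29°) = 0.7371 I₀.
Ratio = 0.7371 / 0.04165 = 17.7.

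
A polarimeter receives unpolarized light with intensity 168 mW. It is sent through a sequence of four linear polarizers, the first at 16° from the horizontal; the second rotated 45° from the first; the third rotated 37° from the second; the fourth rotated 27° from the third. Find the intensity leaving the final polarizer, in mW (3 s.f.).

I ≈ 21.3 mW

Unpolarized light through the first polarizer → I₁ = 168 mW/2 = 84 mW, polarized at 16°.
I₂ = I₁ · cos²(45°) = 84 · 0.5 = 42 mW.
I₃ = I₂ · cos²(37°) = 42 · 0.6378 = 26.79 mW.
I₄ = I₃ · cos²(27°) = 26.79 · 0.7939 = 21.27 mW.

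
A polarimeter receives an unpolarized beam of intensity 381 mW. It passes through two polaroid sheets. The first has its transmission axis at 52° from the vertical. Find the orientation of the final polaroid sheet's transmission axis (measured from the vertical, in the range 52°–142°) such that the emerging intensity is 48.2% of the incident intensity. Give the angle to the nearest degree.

θ ≈ 63°

Unpolarized light through the first polarizer → I₁ = ½ I₀, now polarized at 52°.
Need I₂/I₀ = 0.482, so cos²(θ − 52°) = 0.482 / 0.5 = 0.964.
θ − 52° = arccos(√0.964) = 10.9°, giving θ ≈ 52 + 10.9 = 62.9°.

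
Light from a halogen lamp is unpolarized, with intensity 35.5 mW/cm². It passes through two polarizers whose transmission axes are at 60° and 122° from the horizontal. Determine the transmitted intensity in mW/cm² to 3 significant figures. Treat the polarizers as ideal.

Unpolarized light through the first polarizer → I₁ = 35.5 mW/cm²/2 = 17.75 mW/cm², polarized at 60°.
I₂ = I₁ · cos²(62°) = 17.75 · 0.2204 = 3.912 mW/cm².

I ≈ 3.91 mW/cm²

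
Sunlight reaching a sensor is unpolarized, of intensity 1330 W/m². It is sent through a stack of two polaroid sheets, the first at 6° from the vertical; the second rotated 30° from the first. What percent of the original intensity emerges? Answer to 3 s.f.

Unpolarized light through the first polarizer → I₁ = 1330 W/m²/2 = 665 W/m², polarized at 6°.
I₂ = I₁ · cos²(30°) = 665 · 0.75 = 498.8 W/m².
That is 37.5% of the incident intensity.

≈ 37.5%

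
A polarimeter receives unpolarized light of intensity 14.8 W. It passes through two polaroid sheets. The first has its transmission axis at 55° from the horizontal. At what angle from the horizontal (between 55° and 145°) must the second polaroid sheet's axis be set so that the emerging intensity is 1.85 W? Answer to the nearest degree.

θ ≈ 115°

Unpolarized light through the first polarizer → I₁ = ½ I₀, now polarized at 55°.
Target fraction: 1.85 / 14.8 W = 0.125 of I₀.
Need I₂/I₀ = 0.125, so cos²(θ − 55°) = 0.125 / 0.5 = 0.25.
θ − 55° = arccos(√0.25) = 60.0°, giving θ ≈ 55 + 60.0 = 115.0°.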